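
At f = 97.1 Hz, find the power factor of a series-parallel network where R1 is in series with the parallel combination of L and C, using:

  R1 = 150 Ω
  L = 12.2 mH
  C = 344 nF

Step 1 — Angular frequency: ω = 2π·f = 2π·97.1 = 610.1 rad/s.
Step 2 — Component impedances:
  R1: Z = R = 150 Ω
  L: Z = jωL = j·610.1·0.0122 = 0 + j7.443 Ω
  C: Z = 1/(jωC) = -j/(ω·C) = 0 - j4765 Ω
Step 3 — Parallel branch: L || C = 1/(1/L + 1/C) = 0 + j7.455 Ω.
Step 4 — Series with R1: Z_total = R1 + (L || C) = 150 + j7.455 Ω = 150.2∠2.8° Ω.
Step 5 — Power factor: PF = cos(φ) = Re(Z)/|Z| = 150/150.185 = 0.9988.
Step 6 — Type: Im(Z) = 7.455 ⇒ lagging (phase φ = 2.8°).

PF = 0.9988 (lagging, φ = 2.8°)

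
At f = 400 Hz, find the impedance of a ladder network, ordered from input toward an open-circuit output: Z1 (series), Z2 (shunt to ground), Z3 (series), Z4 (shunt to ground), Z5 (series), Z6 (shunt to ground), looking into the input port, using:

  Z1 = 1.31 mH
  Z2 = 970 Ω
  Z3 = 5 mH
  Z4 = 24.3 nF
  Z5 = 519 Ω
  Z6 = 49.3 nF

Step 1 — Angular frequency: ω = 2π·f = 2π·400 = 2513 rad/s.
Step 2 — Component impedances:
  Z1: Z = jωL = j·2513·0.00131 = 0 + j3.292 Ω
  Z2: Z = R = 970 Ω
  Z3: Z = jωL = j·2513·0.005 = 0 + j12.57 Ω
  Z4: Z = 1/(jωC) = -j/(ω·C) = 0 - j1.637e+04 Ω
  Z5: Z = R = 519 Ω
  Z6: Z = 1/(jωC) = -j/(ω·C) = 0 - j8071 Ω
Step 3 — Ladder network (open output): work backward from the far end, alternating series and parallel combinations. Z_in = 933 - j162.8 Ω = 947.1∠-9.9° Ω.

Z = 933 - j162.8 Ω = 947.1∠-9.9° Ω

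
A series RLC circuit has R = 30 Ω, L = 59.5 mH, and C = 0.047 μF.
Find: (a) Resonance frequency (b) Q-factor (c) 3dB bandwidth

Step 1 — Resonance condition Im(Z)=0 gives ω₀ = 1/√(LC).
Step 2 — ω₀ = 1/√(0.0595·4.7e-08) = 1.891e+04 rad/s.
Step 3 — f₀ = ω₀/(2π) = 3010 Hz.
Step 4 — Series Q: Q = ω₀L/R = 1.891e+04·0.0595/30 = 37.5.
Step 5 — 3dB bandwidth: Δω = ω₀/Q = 504.2 rad/s; BW = Δω/(2π) = 80.25 Hz.

(a) f₀ = 3010 Hz  (b) Q = 37.5  (c) BW = 80.25 Hz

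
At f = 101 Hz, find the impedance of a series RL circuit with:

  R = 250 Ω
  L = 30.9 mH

Step 1 — Angular frequency: ω = 2π·f = 2π·101 = 634.6 rad/s.
Step 2 — Component impedances:
  R: Z = R = 250 Ω
  L: Z = jωL = j·634.6·0.0309 = 0 + j19.61 Ω
Step 3 — Series combination: Z_total = R + L = 250 + j19.61 Ω = 250.8∠4.5° Ω.

Z = 250 + j19.61 Ω = 250.8∠4.5° Ω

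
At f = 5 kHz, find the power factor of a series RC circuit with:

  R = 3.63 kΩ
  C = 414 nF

Step 1 — Angular frequency: ω = 2π·f = 2π·5000 = 3.142e+04 rad/s.
Step 2 — Component impedances:
  R: Z = R = 3630 Ω
  C: Z = 1/(jωC) = -j/(ω·C) = 0 - j76.89 Ω
Step 3 — Series combination: Z_total = R + C = 3630 - j76.89 Ω = 3631∠-1.2° Ω.
Step 4 — Power factor: PF = cos(φ) = Re(Z)/|Z| = 3630/3630.8 = 0.9998.
Step 5 — Type: Im(Z) = -76.89 ⇒ leading (phase φ = -1.2°).

PF = 0.9998 (leading, φ = -1.2°)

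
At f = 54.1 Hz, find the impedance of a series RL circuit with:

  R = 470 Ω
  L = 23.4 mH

Step 1 — Angular frequency: ω = 2π·f = 2π·54.1 = 339.9 rad/s.
Step 2 — Component impedances:
  R: Z = R = 470 Ω
  L: Z = jωL = j·339.9·0.0234 = 0 + j7.954 Ω
Step 3 — Series combination: Z_total = R + L = 470 + j7.954 Ω = 470.1∠1.0° Ω.

Z = 470 + j7.954 Ω = 470.1∠1.0° Ω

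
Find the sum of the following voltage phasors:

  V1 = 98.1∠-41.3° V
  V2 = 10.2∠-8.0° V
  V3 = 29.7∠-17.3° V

Step 1 — Convert each phasor to rectangular form:
  V1 = 98.1·(cos(-41.3°) + j·sin(-41.3°)) = 73.7 - j64.75 V
  V2 = 10.2·(cos(-8.0°) + j·sin(-8.0°)) = 10.1 - j1.42 V
  V3 = 29.7·(cos(-17.3°) + j·sin(-17.3°)) = 28.36 - j8.832 V
Step 2 — Sum components: V_total = 112.2 - j75 V.
Step 3 — Convert to polar: |V_total| = 134.9 V, ∠V_total = -33.8°.

V_total = 134.9∠-33.8° V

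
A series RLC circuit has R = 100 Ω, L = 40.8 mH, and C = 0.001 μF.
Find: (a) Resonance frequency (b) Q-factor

Step 1 — Resonance condition Im(Z)=0 gives ω₀ = 1/√(LC).
Step 2 — ω₀ = 1/√(0.0408·1e-09) = 1.566e+05 rad/s.
Step 3 — f₀ = ω₀/(2π) = 2.492e+04 Hz.
Step 4 — Series Q: Q = ω₀L/R = 1.566e+05·0.0408/100 = 63.87.

(a) f₀ = 2.492e+04 Hz  (b) Q = 63.87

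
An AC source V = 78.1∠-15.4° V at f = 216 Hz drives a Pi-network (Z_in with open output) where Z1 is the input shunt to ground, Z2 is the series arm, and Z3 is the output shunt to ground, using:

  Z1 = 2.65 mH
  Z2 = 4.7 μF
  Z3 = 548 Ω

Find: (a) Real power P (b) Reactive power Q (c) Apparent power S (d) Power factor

Step 1 — Angular frequency: ω = 2π·f = 2π·216 = 1357 rad/s.
Step 2 — Component impedances:
  Z1: Z = jωL = j·1357·0.00265 = 0 + j3.596 Ω
  Z2: Z = 1/(jωC) = -j/(ω·C) = 0 - j156.8 Ω
  Z3: Z = R = 548 Ω
Step 3 — With open output, the series arm Z2 and the output shunt Z3 appear in series to ground: Z2 + Z3 = 548 - j156.8 Ω.
Step 4 — Parallel with input shunt Z1: Z_in = Z1 || (Z2 + Z3) = 0.02189 + j3.603 Ω = 3.603∠89.7° Ω.
Step 5 — Source phasor: V = 78.1∠-15.4° V = 75.3 - j20.74 V.
Step 6 — Current: I = V / Z = -5.63 - j20.93 A = 21.68∠-105.1° A.
Step 7 — Complex power: S = V·I* = 10.29 + j1693 VA.
Step 8 — Real power: P = Re(S) = 10.29 W.
Step 9 — Reactive power: Q = Im(S) = 1693 VAR.
Step 10 — Apparent power: |S| = 1693 VA.
Step 11 — Power factor: PF = P/|S| = 0.006077 (lagging).

(a) P = 10.29 W  (b) Q = 1693 VAR  (c) S = 1693 VA  (d) PF = 0.006077 (lagging)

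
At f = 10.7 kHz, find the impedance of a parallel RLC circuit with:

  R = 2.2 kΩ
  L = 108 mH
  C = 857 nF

Step 1 — Angular frequency: ω = 2π·f = 2π·1.07e+04 = 6.723e+04 rad/s.
Step 2 — Component impedances:
  R: Z = R = 2200 Ω
  L: Z = jωL = j·6.723e+04·0.108 = 0 + j7261 Ω
  C: Z = 1/(jωC) = -j/(ω·C) = 0 - j17.36 Ω
Step 3 — Parallel combination: 1/Z_total = 1/R + 1/L + 1/C; Z_total = 0.1376 - j17.4 Ω = 17.4∠-89.5° Ω.

Z = 0.1376 - j17.4 Ω = 17.4∠-89.5° Ω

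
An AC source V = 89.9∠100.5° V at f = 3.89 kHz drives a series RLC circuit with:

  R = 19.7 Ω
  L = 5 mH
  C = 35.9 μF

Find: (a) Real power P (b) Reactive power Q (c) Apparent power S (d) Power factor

Step 1 — Angular frequency: ω = 2π·f = 2π·3890 = 2.444e+04 rad/s.
Step 2 — Component impedances:
  R: Z = R = 19.7 Ω
  L: Z = jωL = j·2.444e+04·0.005 = 0 + j122.2 Ω
  C: Z = 1/(jωC) = -j/(ω·C) = 0 - j1.14 Ω
Step 3 — Series combination: Z_total = R + L + C = 19.7 + j121.1 Ω = 122.7∠80.8° Ω.
Step 4 — Source phasor: V = 89.9∠100.5° V = -16.38 + j88.39 V.
Step 5 — Current: I = V / Z = 0.6898 + j0.2476 A = 0.7329∠19.7° A.
Step 6 — Complex power: S = V·I* = 10.58 + j65.03 VA.
Step 7 — Real power: P = Re(S) = 10.58 W.
Step 8 — Reactive power: Q = Im(S) = 65.03 VAR.
Step 9 — Apparent power: |S| = 65.89 VA.
Step 10 — Power factor: PF = P/|S| = 0.1606 (lagging).

(a) P = 10.58 W  (b) Q = 65.03 VAR  (c) S = 65.89 VA  (d) PF = 0.1606 (lagging)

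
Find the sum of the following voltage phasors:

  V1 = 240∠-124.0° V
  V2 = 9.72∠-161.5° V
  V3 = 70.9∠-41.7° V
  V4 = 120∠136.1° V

Step 1 — Convert each phasor to rectangular form:
  V1 = 240·(cos(-124.0°) + j·sin(-124.0°)) = -134.2 - j199 V
  V2 = 9.72·(cos(-161.5°) + j·sin(-161.5°)) = -9.218 - j3.084 V
  V3 = 70.9·(cos(-41.7°) + j·sin(-41.7°)) = 52.94 - j47.16 V
  V4 = 120·(cos(136.1°) + j·sin(136.1°)) = -86.47 + j83.21 V
Step 2 — Sum components: V_total = -177 - j166 V.
Step 3 — Convert to polar: |V_total| = 242.6 V, ∠V_total = -136.8°.

V_total = 242.6∠-136.8° V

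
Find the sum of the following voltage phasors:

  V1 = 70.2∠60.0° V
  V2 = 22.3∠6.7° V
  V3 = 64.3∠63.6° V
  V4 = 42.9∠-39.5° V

Step 1 — Convert each phasor to rectangular form:
  V1 = 70.2·(cos(60.0°) + j·sin(60.0°)) = 35.1 + j60.79 V
  V2 = 22.3·(cos(6.7°) + j·sin(6.7°)) = 22.15 + j2.602 V
  V3 = 64.3·(cos(63.6°) + j·sin(63.6°)) = 28.59 + j57.59 V
  V4 = 42.9·(cos(-39.5°) + j·sin(-39.5°)) = 33.1 - j27.29 V
Step 2 — Sum components: V_total = 118.9 + j93.7 V.
Step 3 — Convert to polar: |V_total| = 151.4 V, ∠V_total = 38.2°.

V_total = 151.4∠38.2° V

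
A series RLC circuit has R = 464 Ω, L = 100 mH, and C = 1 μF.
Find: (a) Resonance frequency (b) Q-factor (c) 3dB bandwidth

Step 1 — Resonance: ω₀ = 1/√(LC) = 1/√(0.1·1e-06) = 3162 rad/s.
Step 2 — f₀ = ω₀/(2π) = 503.3 Hz.
Step 3 — Series Q: Q = ω₀L/R = 3162·0.1/464 = 0.6815.
Step 4 — Bandwidth: Δω = ω₀/Q = 4640 rad/s; BW = Δω/(2π) = 738.5 Hz.

(a) f₀ = 503.3 Hz  (b) Q = 0.6815  (c) BW = 738.5 Hz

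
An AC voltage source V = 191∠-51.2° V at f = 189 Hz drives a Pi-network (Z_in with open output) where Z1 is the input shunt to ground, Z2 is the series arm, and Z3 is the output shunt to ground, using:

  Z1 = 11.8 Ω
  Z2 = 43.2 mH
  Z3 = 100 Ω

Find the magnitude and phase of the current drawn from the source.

Step 1 — Angular frequency: ω = 2π·f = 2π·189 = 1188 rad/s.
Step 2 — Component impedances:
  Z1: Z = R = 11.8 Ω
  Z2: Z = jωL = j·1188·0.0432 = 0 + j51.3 Ω
  Z3: Z = R = 100 Ω
Step 3 — With open output, the series arm Z2 and the output shunt Z3 appear in series to ground: Z2 + Z3 = 100 + j51.3 Ω.
Step 4 — Parallel with input shunt Z1: Z_in = Z1 || (Z2 + Z3) = 10.77 + j0.4721 Ω = 10.78∠2.5° Ω.
Step 5 — Source phasor: V = 191∠-51.2° V = 119.7 - j148.9 V.
Step 6 — Ohm's law: I = V / Z_total = (119.7 - j148.9) / (10.77 + j0.4721) = 10.49 - j14.28 A.
Step 7 — Convert to polar: |I| = 17.72 A, ∠I = -53.7°.

I = 17.72∠-53.7° A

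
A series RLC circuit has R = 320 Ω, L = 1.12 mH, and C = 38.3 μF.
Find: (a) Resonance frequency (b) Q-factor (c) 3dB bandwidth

Step 1 — Resonance condition Im(Z)=0 gives ω₀ = 1/√(LC).
Step 2 — ω₀ = 1/√(0.00112·3.83e-05) = 4828 rad/s.
Step 3 — f₀ = ω₀/(2π) = 768.4 Hz.
Step 4 — Series Q: Q = ω₀L/R = 4828·0.00112/320 = 0.0169.
Step 5 — 3dB bandwidth: Δω = ω₀/Q = 2.857e+05 rad/s; BW = Δω/(2π) = 4.547e+04 Hz.

(a) f₀ = 768.4 Hz  (b) Q = 0.0169  (c) BW = 4.547e+04 Hz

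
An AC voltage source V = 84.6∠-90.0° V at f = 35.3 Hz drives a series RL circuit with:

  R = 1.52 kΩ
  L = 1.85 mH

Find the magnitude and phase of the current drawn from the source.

Step 1 — Angular frequency: ω = 2π·f = 2π·35.3 = 221.8 rad/s.
Step 2 — Component impedances:
  R: Z = R = 1520 Ω
  L: Z = jωL = j·221.8·0.00185 = 0 + j0.4103 Ω
Step 3 — Series combination: Z_total = R + L = 1520 + j0.4103 Ω = 1520∠0.0° Ω.
Step 4 — Source phasor: V = 84.6∠-90.0° V = 0 - j84.6 V.
Step 5 — Ohm's law: I = V / Z_total = (0 - j84.6) / (1520 + j0.4103) = -1.502e-05 - j0.05566 A.
Step 6 — Convert to polar: |I| = 0.05566 A, ∠I = -90.0°.

I = 0.05566∠-90.0° A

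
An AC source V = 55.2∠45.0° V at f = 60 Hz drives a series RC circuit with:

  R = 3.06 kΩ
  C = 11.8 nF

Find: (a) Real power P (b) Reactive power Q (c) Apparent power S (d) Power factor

Step 1 — Angular frequency: ω = 2π·f = 2π·60 = 377 rad/s.
Step 2 — Component impedances:
  R: Z = R = 3060 Ω
  C: Z = 1/(jωC) = -j/(ω·C) = 0 - j2.248e+05 Ω
Step 3 — Series combination: Z_total = R + C = 3060 - j2.248e+05 Ω = 2.248e+05∠-89.2° Ω.
Step 4 — Source phasor: V = 55.2∠45.0° V = 39.03 + j39.03 V.
Step 5 — Current: I = V / Z = -0.0001712 + j0.000176 A = 0.0002455∠134.2° A.
Step 6 — Complex power: S = V·I* = 0.0001845 - j0.01355 VA.
Step 7 — Real power: P = Re(S) = 0.0001845 W.
Step 8 — Reactive power: Q = Im(S) = -0.01355 VAR.
Step 9 — Apparent power: |S| = 0.01355 VA.
Step 10 — Power factor: PF = P/|S| = 0.01361 (leading).

(a) P = 0.0001845 W  (b) Q = -0.01355 VAR  (c) S = 0.01355 VA  (d) PF = 0.01361 (leading)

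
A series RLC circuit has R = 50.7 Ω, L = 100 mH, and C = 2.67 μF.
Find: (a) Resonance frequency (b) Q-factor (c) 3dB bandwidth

Step 1 — Resonance: ω₀ = 1/√(LC) = 1/√(0.1·2.67e-06) = 1935 rad/s.
Step 2 — f₀ = ω₀/(2π) = 308 Hz.
Step 3 — Series Q: Q = ω₀L/R = 1935·0.1/50.7 = 3.817.
Step 4 — Bandwidth: Δω = ω₀/Q = 507 rad/s; BW = Δω/(2π) = 80.69 Hz.

(a) f₀ = 308 Hz  (b) Q = 3.817  (c) BW = 80.69 Hz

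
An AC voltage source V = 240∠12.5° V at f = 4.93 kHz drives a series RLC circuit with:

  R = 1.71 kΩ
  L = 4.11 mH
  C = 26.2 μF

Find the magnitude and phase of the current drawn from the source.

Step 1 — Angular frequency: ω = 2π·f = 2π·4930 = 3.098e+04 rad/s.
Step 2 — Component impedances:
  R: Z = R = 1710 Ω
  L: Z = jωL = j·3.098e+04·0.00411 = 0 + j127.3 Ω
  C: Z = 1/(jωC) = -j/(ω·C) = 0 - j1.232 Ω
Step 3 — Series combination: Z_total = R + L + C = 1710 + j126.1 Ω = 1715∠4.2° Ω.
Step 4 — Source phasor: V = 240∠12.5° V = 234.3 + j51.95 V.
Step 5 — Ohm's law: I = V / Z_total = (234.3 + j51.95) / (1710 + j126.1) = 0.1385 + j0.02016 A.
Step 6 — Convert to polar: |I| = 0.14 A, ∠I = 8.3°.

I = 0.14∠8.3° A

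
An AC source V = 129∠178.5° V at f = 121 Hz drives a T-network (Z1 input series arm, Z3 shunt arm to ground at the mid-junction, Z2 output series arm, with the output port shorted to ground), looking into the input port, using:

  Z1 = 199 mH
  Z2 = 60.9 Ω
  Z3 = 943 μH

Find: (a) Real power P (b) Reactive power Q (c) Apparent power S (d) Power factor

Step 1 — Angular frequency: ω = 2π·f = 2π·121 = 760.3 rad/s.
Step 2 — Component impedances:
  Z1: Z = jωL = j·760.3·0.199 = 0 + j151.3 Ω
  Z2: Z = R = 60.9 Ω
  Z3: Z = jωL = j·760.3·0.000943 = 0 + j0.7169 Ω
Step 3 — With the output port shorted to ground, the output series arm Z2 runs from the junction to ground; the shunt arm Z3 also runs from the junction to ground. They appear in parallel: Z3 || Z2 = 0.008439 + j0.7168 Ω.
Step 4 — Series with input arm Z1: Z_in = Z1 + (Z3 || Z2) = 0.008439 + j152 Ω = 152∠90.0° Ω.
Step 5 — Source phasor: V = 129∠178.5° V = -129 + j3.377 V.
Step 6 — Current: I = V / Z = 0.02217 + j0.8483 A = 0.8486∠88.5° A.
Step 7 — Complex power: S = V·I* = 0.006077 + j109.5 VA.
Step 8 — Real power: P = Re(S) = 0.006077 W.
Step 9 — Reactive power: Q = Im(S) = 109.5 VAR.
Step 10 — Apparent power: |S| = 109.5 VA.
Step 11 — Power factor: PF = P/|S| = 5.551e-05 (lagging).

(a) P = 0.006077 W  (b) Q = 109.5 VAR  (c) S = 109.5 VA  (d) PF = 5.551e-05 (lagging)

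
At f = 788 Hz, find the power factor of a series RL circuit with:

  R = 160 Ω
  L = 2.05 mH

Step 1 — Angular frequency: ω = 2π·f = 2π·788 = 4951 rad/s.
Step 2 — Component impedances:
  R: Z = R = 160 Ω
  L: Z = jωL = j·4951·0.00205 = 0 + j10.15 Ω
Step 3 — Series combination: Z_total = R + L = 160 + j10.15 Ω = 160.3∠3.6° Ω.
Step 4 — Power factor: PF = cos(φ) = Re(Z)/|Z| = 160/160.32 = 0.998.
Step 5 — Type: Im(Z) = 10.15 ⇒ lagging (phase φ = 3.6°).

PF = 0.998 (lagging, φ = 3.6°)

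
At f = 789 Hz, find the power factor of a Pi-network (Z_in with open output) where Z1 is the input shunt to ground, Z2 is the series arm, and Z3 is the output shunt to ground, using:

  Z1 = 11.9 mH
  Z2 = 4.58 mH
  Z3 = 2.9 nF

Step 1 — Angular frequency: ω = 2π·f = 2π·789 = 4957 rad/s.
Step 2 — Component impedances:
  Z1: Z = jωL = j·4957·0.0119 = 0 + j58.99 Ω
  Z2: Z = jωL = j·4957·0.00458 = 0 + j22.71 Ω
  Z3: Z = 1/(jωC) = -j/(ω·C) = 0 - j6.956e+04 Ω
Step 3 — With open output, the series arm Z2 and the output shunt Z3 appear in series to ground: Z2 + Z3 = 0 - j6.953e+04 Ω.
Step 4 — Parallel with input shunt Z1: Z_in = Z1 || (Z2 + Z3) = 0 + j59.04 Ω = 59.04∠90.0° Ω.
Step 5 — Power factor: PF = cos(φ) = Re(Z)/|Z| = -0/59.04 = -0.
Step 6 — Type: Im(Z) = 59.04 ⇒ lagging (phase φ = 90.0°).

PF = -0 (lagging, φ = 90.0°)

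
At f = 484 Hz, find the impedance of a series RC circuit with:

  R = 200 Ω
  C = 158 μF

Step 1 — Angular frequency: ω = 2π·f = 2π·484 = 3041 rad/s.
Step 2 — Component impedances:
  R: Z = R = 200 Ω
  C: Z = 1/(jωC) = -j/(ω·C) = 0 - j2.081 Ω
Step 3 — Series combination: Z_total = R + C = 200 - j2.081 Ω = 200∠-0.6° Ω.

Z = 200 - j2.081 Ω = 200∠-0.6° Ω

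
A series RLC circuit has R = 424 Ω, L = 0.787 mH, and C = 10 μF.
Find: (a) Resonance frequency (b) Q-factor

Step 1 — Resonance condition Im(Z)=0 gives ω₀ = 1/√(LC).
Step 2 — ω₀ = 1/√(0.000787·1e-05) = 1.127e+04 rad/s.
Step 3 — f₀ = ω₀/(2π) = 1794 Hz.
Step 4 — Series Q: Q = ω₀L/R = 1.127e+04·0.000787/424 = 0.02092.

(a) f₀ = 1794 Hz  (b) Q = 0.02092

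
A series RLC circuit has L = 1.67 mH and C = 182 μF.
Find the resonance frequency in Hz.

Step 1 — Resonance condition Im(Z)=0 gives ω₀ = 1/√(LC).
Step 2 — ω₀ = 1/√(0.00167·0.000182) = 1814 rad/s.
Step 3 — f₀ = ω₀/(2π) = 288.7 Hz.

f₀ = 288.7 Hz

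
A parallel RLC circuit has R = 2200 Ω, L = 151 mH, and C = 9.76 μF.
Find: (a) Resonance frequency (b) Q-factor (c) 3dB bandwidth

Step 1 — Resonance: ω₀ = 1/√(LC) = 1/√(0.151·9.76e-06) = 823.7 rad/s.
Step 2 — f₀ = ω₀/(2π) = 131.1 Hz.
Step 3 — Parallel Q: Q = R/(ω₀L) = 2200/(823.7·0.151) = 17.69.
Step 4 — Bandwidth: Δω = ω₀/Q = 46.57 rad/s; BW = Δω/(2π) = 7.412 Hz.

(a) f₀ = 131.1 Hz  (b) Q = 17.69  (c) BW = 7.412 Hz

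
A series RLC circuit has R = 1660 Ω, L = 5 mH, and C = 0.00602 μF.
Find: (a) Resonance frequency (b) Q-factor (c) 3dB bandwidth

Step 1 — Resonance condition Im(Z)=0 gives ω₀ = 1/√(LC).
Step 2 — ω₀ = 1/√(0.005·6.02e-09) = 1.823e+05 rad/s.
Step 3 — f₀ = ω₀/(2π) = 2.901e+04 Hz.
Step 4 — Series Q: Q = ω₀L/R = 1.823e+05·0.005/1660 = 0.549.
Step 5 — 3dB bandwidth: Δω = ω₀/Q = 3.32e+05 rad/s; BW = Δω/(2π) = 5.284e+04 Hz.

(a) f₀ = 2.901e+04 Hz  (b) Q = 0.549  (c) BW = 5.284e+04 Hz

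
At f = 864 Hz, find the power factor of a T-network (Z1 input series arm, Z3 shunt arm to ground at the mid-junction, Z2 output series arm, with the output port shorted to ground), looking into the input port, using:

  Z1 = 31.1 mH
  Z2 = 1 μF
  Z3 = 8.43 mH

Step 1 — Angular frequency: ω = 2π·f = 2π·864 = 5429 rad/s.
Step 2 — Component impedances:
  Z1: Z = jωL = j·5429·0.0311 = 0 + j168.8 Ω
  Z2: Z = 1/(jωC) = -j/(ω·C) = 0 - j184.2 Ω
  Z3: Z = jωL = j·5429·0.00843 = 0 + j45.76 Ω
Step 3 — With the output port shorted to ground, the output series arm Z2 runs from the junction to ground; the shunt arm Z3 also runs from the junction to ground. They appear in parallel: Z3 || Z2 = 0 + j60.89 Ω.
Step 4 — Series with input arm Z1: Z_in = Z1 + (Z3 || Z2) = 0 + j229.7 Ω = 229.7∠90.0° Ω.
Step 5 — Power factor: PF = cos(φ) = Re(Z)/|Z| = 0/229.7 = 0.
Step 6 — Type: Im(Z) = 229.7 ⇒ lagging (phase φ = 90.0°).

PF = 0 (lagging, φ = 90.0°)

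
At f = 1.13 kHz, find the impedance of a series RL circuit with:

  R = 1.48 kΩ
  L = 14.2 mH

Step 1 — Angular frequency: ω = 2π·f = 2π·1130 = 7100 rad/s.
Step 2 — Component impedances:
  R: Z = R = 1480 Ω
  L: Z = jωL = j·7100·0.0142 = 0 + j100.8 Ω
Step 3 — Series combination: Z_total = R + L = 1480 + j100.8 Ω = 1483∠3.9° Ω.

Z = 1480 + j100.8 Ω = 1483∠3.9° Ω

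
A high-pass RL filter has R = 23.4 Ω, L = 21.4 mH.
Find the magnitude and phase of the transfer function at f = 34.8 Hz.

Step 1 — Angular frequency: ω = 2π·34.8 = 218.7 rad/s.
Step 2 — Transfer function: H(jω) = jωL/(R + jωL).
Step 3 — Numerator jωL = j·4.679; denominator R + jωL = 23.4 + j4.679.
Step 4 — H = 0.03845 + j0.1923.
Step 5 — Magnitude: |H| = 0.1961 (-14.2 dB); phase: φ = 78.7°.

|H| = 0.1961 (-14.2 dB), φ = 78.7°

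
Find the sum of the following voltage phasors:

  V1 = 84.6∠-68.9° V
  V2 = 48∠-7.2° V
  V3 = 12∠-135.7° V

Step 1 — Convert each phasor to rectangular form:
  V1 = 84.6·(cos(-68.9°) + j·sin(-68.9°)) = 30.46 - j78.93 V
  V2 = 48·(cos(-7.2°) + j·sin(-7.2°)) = 47.62 - j6.016 V
  V3 = 12·(cos(-135.7°) + j·sin(-135.7°)) = -8.588 - j8.381 V
Step 2 — Sum components: V_total = 69.49 - j93.32 V.
Step 3 — Convert to polar: |V_total| = 116.4 V, ∠V_total = -53.3°.

V_total = 116.4∠-53.3° V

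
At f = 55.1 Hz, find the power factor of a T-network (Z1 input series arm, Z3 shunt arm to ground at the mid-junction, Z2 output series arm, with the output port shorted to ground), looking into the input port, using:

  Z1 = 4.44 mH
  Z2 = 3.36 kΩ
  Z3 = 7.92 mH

Step 1 — Angular frequency: ω = 2π·f = 2π·55.1 = 346.2 rad/s.
Step 2 — Component impedances:
  Z1: Z = jωL = j·346.2·0.00444 = 0 + j1.537 Ω
  Z2: Z = R = 3360 Ω
  Z3: Z = jωL = j·346.2·0.00792 = 0 + j2.742 Ω
Step 3 — With the output port shorted to ground, the output series arm Z2 runs from the junction to ground; the shunt arm Z3 also runs from the junction to ground. They appear in parallel: Z3 || Z2 = 0.002238 + j2.742 Ω.
Step 4 — Series with input arm Z1: Z_in = Z1 + (Z3 || Z2) = 0.002238 + j4.279 Ω = 4.279∠90.0° Ω.
Step 5 — Power factor: PF = cos(φ) = Re(Z)/|Z| = 0.0022376/4.2791 = 0.0005229.
Step 6 — Type: Im(Z) = 4.279 ⇒ lagging (phase φ = 90.0°).

PF = 0.0005229 (lagging, φ = 90.0°)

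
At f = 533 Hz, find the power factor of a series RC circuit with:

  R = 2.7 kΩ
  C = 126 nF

Step 1 — Angular frequency: ω = 2π·f = 2π·533 = 3349 rad/s.
Step 2 — Component impedances:
  R: Z = R = 2700 Ω
  C: Z = 1/(jωC) = -j/(ω·C) = 0 - j2370 Ω
Step 3 — Series combination: Z_total = R + C = 2700 - j2370 Ω = 3593∠-41.3° Ω.
Step 4 — Power factor: PF = cos(φ) = Re(Z)/|Z| = 2700/3592.5 = 0.7516.
Step 5 — Type: Im(Z) = -2370 ⇒ leading (phase φ = -41.3°).

PF = 0.7516 (leading, φ = -41.3°)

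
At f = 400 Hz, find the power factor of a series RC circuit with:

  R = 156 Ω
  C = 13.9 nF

Step 1 — Angular frequency: ω = 2π·f = 2π·400 = 2513 rad/s.
Step 2 — Component impedances:
  R: Z = R = 156 Ω
  C: Z = 1/(jωC) = -j/(ω·C) = 0 - j2.862e+04 Ω
Step 3 — Series combination: Z_total = R + C = 156 - j2.862e+04 Ω = 2.863e+04∠-89.7° Ω.
Step 4 — Power factor: PF = cos(φ) = Re(Z)/|Z| = 156/28625 = 0.00545.
Step 5 — Type: Im(Z) = -2.862e+04 ⇒ leading (phase φ = -89.7°).

PF = 0.00545 (leading, φ = -89.7°)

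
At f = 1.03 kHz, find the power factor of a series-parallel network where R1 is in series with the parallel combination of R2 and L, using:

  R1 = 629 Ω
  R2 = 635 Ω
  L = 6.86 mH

Step 1 — Angular frequency: ω = 2π·f = 2π·1030 = 6472 rad/s.
Step 2 — Component impedances:
  R1: Z = R = 629 Ω
  R2: Z = R = 635 Ω
  L: Z = jωL = j·6472·0.00686 = 0 + j44.4 Ω
Step 3 — Parallel branch: R2 || L = 1/(1/R2 + 1/L) = 3.089 + j44.18 Ω.
Step 4 — Series with R1: Z_total = R1 + (R2 || L) = 632.1 + j44.18 Ω = 633.6∠4.0° Ω.
Step 5 — Power factor: PF = cos(φ) = Re(Z)/|Z| = 632.1/633.6 = 0.9976.
Step 6 — Type: Im(Z) = 44.18 ⇒ lagging (phase φ = 4.0°).

PF = 0.9976 (lagging, φ = 4.0°)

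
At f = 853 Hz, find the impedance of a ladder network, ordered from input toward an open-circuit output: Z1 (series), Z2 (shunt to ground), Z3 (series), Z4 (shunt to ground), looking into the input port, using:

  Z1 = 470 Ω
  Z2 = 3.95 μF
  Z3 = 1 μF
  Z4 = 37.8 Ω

Step 1 — Angular frequency: ω = 2π·f = 2π·853 = 5360 rad/s.
Step 2 — Component impedances:
  Z1: Z = R = 470 Ω
  Z2: Z = 1/(jωC) = -j/(ω·C) = 0 - j47.24 Ω
  Z3: Z = 1/(jωC) = -j/(ω·C) = 0 - j186.6 Ω
  Z4: Z = R = 37.8 Ω
Step 3 — Ladder network (open output): work backward from the far end, alternating series and parallel combinations. Z_in = 471.5 - j37.94 Ω = 473∠-4.6° Ω.

Z = 471.5 - j37.94 Ω = 473∠-4.6° Ω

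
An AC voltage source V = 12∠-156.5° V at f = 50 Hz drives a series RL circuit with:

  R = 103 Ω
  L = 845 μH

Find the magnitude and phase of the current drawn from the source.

Step 1 — Angular frequency: ω = 2π·f = 2π·50 = 314.2 rad/s.
Step 2 — Component impedances:
  R: Z = R = 103 Ω
  L: Z = jωL = j·314.2·0.000845 = 0 + j0.2655 Ω
Step 3 — Series combination: Z_total = R + L = 103 + j0.2655 Ω = 103∠0.1° Ω.
Step 4 — Source phasor: V = 12∠-156.5° V = -11 - j4.785 V.
Step 5 — Ohm's law: I = V / Z_total = (-11 - j4.785) / (103 + j0.2655) = -0.107 - j0.04618 A.
Step 6 — Convert to polar: |I| = 0.1165 A, ∠I = -156.6°.

I = 0.1165∠-156.6° A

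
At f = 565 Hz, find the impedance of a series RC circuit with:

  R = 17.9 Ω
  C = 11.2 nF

Step 1 — Angular frequency: ω = 2π·f = 2π·565 = 3550 rad/s.
Step 2 — Component impedances:
  R: Z = R = 17.9 Ω
  C: Z = 1/(jωC) = -j/(ω·C) = 0 - j2.515e+04 Ω
Step 3 — Series combination: Z_total = R + C = 17.9 - j2.515e+04 Ω = 2.515e+04∠-90.0° Ω.

Z = 17.9 - j2.515e+04 Ω = 2.515e+04∠-90.0° Ω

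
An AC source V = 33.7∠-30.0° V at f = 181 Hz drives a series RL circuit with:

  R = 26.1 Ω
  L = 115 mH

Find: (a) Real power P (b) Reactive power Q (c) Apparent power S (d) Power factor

Step 1 — Angular frequency: ω = 2π·f = 2π·181 = 1137 rad/s.
Step 2 — Component impedances:
  R: Z = R = 26.1 Ω
  L: Z = jωL = j·1137·0.115 = 0 + j130.8 Ω
Step 3 — Series combination: Z_total = R + L = 26.1 + j130.8 Ω = 133.4∠78.7° Ω.
Step 4 — Source phasor: V = 33.7∠-30.0° V = 29.19 - j16.85 V.
Step 5 — Current: I = V / Z = -0.08108 - j0.2393 A = 0.2527∠-108.7° A.
Step 6 — Complex power: S = V·I* = 1.667 + j8.351 VA.
Step 7 — Real power: P = Re(S) = 1.667 W.
Step 8 — Reactive power: Q = Im(S) = 8.351 VAR.
Step 9 — Apparent power: |S| = 8.516 VA.
Step 10 — Power factor: PF = P/|S| = 0.1957 (lagging).

(a) P = 1.667 W  (b) Q = 8.351 VAR  (c) S = 8.516 VA  (d) PF = 0.1957 (lagging)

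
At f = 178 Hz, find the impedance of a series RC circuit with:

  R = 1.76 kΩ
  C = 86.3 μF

Step 1 — Angular frequency: ω = 2π·f = 2π·178 = 1118 rad/s.
Step 2 — Component impedances:
  R: Z = R = 1760 Ω
  C: Z = 1/(jωC) = -j/(ω·C) = 0 - j10.36 Ω
Step 3 — Series combination: Z_total = R + C = 1760 - j10.36 Ω = 1760∠-0.3° Ω.

Z = 1760 - j10.36 Ω = 1760∠-0.3° Ω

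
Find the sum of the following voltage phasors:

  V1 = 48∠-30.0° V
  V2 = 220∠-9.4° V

Step 1 — Convert each phasor to rectangular form:
  V1 = 48·(cos(-30.0°) + j·sin(-30.0°)) = 41.57 - j24 V
  V2 = 220·(cos(-9.4°) + j·sin(-9.4°)) = 217 - j35.93 V
Step 2 — Sum components: V_total = 258.6 - j59.93 V.
Step 3 — Convert to polar: |V_total| = 265.5 V, ∠V_total = -13.0°.

V_total = 265.5∠-13.0° V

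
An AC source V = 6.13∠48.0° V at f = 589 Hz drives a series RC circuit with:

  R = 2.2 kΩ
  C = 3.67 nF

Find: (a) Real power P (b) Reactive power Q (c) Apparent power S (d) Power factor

Step 1 — Angular frequency: ω = 2π·f = 2π·589 = 3701 rad/s.
Step 2 — Component impedances:
  R: Z = R = 2200 Ω
  C: Z = 1/(jωC) = -j/(ω·C) = 0 - j7.363e+04 Ω
Step 3 — Series combination: Z_total = R + C = 2200 - j7.363e+04 Ω = 7.366e+04∠-88.3° Ω.
Step 4 — Source phasor: V = 6.13∠48.0° V = 4.102 + j4.555 V.
Step 5 — Current: I = V / Z = -6.015e-05 + j5.751e-05 A = 8.322e-05∠136.3° A.
Step 6 — Complex power: S = V·I* = 1.524e-05 - j0.0005099 VA.
Step 7 — Real power: P = Re(S) = 1.524e-05 W.
Step 8 — Reactive power: Q = Im(S) = -0.0005099 VAR.
Step 9 — Apparent power: |S| = 0.0005101 VA.
Step 10 — Power factor: PF = P/|S| = 0.02987 (leading).

(a) P = 1.524e-05 W  (b) Q = -0.0005099 VAR  (c) S = 0.0005101 VA  (d) PF = 0.02987 (leading)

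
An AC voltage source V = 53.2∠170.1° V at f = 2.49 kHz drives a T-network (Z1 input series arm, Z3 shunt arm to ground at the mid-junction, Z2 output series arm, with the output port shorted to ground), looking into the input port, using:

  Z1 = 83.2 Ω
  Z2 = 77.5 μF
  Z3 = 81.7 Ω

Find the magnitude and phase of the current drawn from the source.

Step 1 — Angular frequency: ω = 2π·f = 2π·2490 = 1.565e+04 rad/s.
Step 2 — Component impedances:
  Z1: Z = R = 83.2 Ω
  Z2: Z = 1/(jωC) = -j/(ω·C) = 0 - j0.8247 Ω
  Z3: Z = R = 81.7 Ω
Step 3 — With the output port shorted to ground, the output series arm Z2 runs from the junction to ground; the shunt arm Z3 also runs from the junction to ground. They appear in parallel: Z3 || Z2 = 0.008325 - j0.8247 Ω.
Step 4 — Series with input arm Z1: Z_in = Z1 + (Z3 || Z2) = 83.21 - j0.8247 Ω = 83.21∠-0.6° Ω.
Step 5 — Source phasor: V = 53.2∠170.1° V = -52.41 + j9.147 V.
Step 6 — Ohm's law: I = V / Z_total = (-52.41 + j9.147) / (83.21 - j0.8247) = -0.6309 + j0.1037 A.
Step 7 — Convert to polar: |I| = 0.6393 A, ∠I = 170.7°.

I = 0.6393∠170.7° A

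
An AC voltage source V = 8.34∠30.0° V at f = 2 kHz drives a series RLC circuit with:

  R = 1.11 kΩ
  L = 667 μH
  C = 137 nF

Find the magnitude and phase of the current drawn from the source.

Step 1 — Angular frequency: ω = 2π·f = 2π·2000 = 1.257e+04 rad/s.
Step 2 — Component impedances:
  R: Z = R = 1110 Ω
  L: Z = jωL = j·1.257e+04·0.000667 = 0 + j8.382 Ω
  C: Z = 1/(jωC) = -j/(ω·C) = 0 - j580.9 Ω
Step 3 — Series combination: Z_total = R + L + C = 1110 - j572.5 Ω = 1249∠-27.3° Ω.
Step 4 — Source phasor: V = 8.34∠30.0° V = 7.223 + j4.17 V.
Step 5 — Ohm's law: I = V / Z_total = (7.223 + j4.17) / (1110 - j572.5) = 0.003609 + j0.005618 A.
Step 6 — Convert to polar: |I| = 0.006678 A, ∠I = 57.3°.

I = 0.006678∠57.3° A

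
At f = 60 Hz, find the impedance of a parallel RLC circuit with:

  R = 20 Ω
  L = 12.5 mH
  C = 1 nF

Step 1 — Angular frequency: ω = 2π·f = 2π·60 = 377 rad/s.
Step 2 — Component impedances:
  R: Z = R = 20 Ω
  L: Z = jωL = j·377·0.0125 = 0 + j4.712 Ω
  C: Z = 1/(jωC) = -j/(ω·C) = 0 - j2.653e+06 Ω
Step 3 — Parallel combination: 1/Z_total = 1/R + 1/L + 1/C; Z_total = 1.052 + j4.465 Ω = 4.587∠76.7° Ω.

Z = 1.052 + j4.465 Ω = 4.587∠76.7° Ω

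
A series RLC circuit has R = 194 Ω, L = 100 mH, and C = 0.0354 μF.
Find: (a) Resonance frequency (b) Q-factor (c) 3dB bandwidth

Step 1 — Resonance: ω₀ = 1/√(LC) = 1/√(0.1·3.54e-08) = 1.681e+04 rad/s.
Step 2 — f₀ = ω₀/(2π) = 2675 Hz.
Step 3 — Series Q: Q = ω₀L/R = 1.681e+04·0.1/194 = 8.664.
Step 4 — Bandwidth: Δω = ω₀/Q = 1940 rad/s; BW = Δω/(2π) = 308.8 Hz.

(a) f₀ = 2675 Hz  (b) Q = 8.664  (c) BW = 308.8 Hz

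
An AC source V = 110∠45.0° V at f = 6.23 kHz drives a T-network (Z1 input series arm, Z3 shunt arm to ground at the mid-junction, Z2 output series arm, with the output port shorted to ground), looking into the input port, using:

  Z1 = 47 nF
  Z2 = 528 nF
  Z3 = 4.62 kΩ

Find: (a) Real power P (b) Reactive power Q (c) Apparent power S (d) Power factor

Step 1 — Angular frequency: ω = 2π·f = 2π·6230 = 3.914e+04 rad/s.
Step 2 — Component impedances:
  Z1: Z = 1/(jωC) = -j/(ω·C) = 0 - j543.5 Ω
  Z2: Z = 1/(jωC) = -j/(ω·C) = 0 - j48.38 Ω
  Z3: Z = R = 4620 Ω
Step 3 — With the output port shorted to ground, the output series arm Z2 runs from the junction to ground; the shunt arm Z3 also runs from the junction to ground. They appear in parallel: Z3 || Z2 = 0.5066 - j48.38 Ω.
Step 4 — Series with input arm Z1: Z_in = Z1 + (Z3 || Z2) = 0.5066 - j591.9 Ω = 591.9∠-90.0° Ω.
Step 5 — Source phasor: V = 110∠45.0° V = 77.78 + j77.78 V.
Step 6 — Current: I = V / Z = -0.1313 + j0.1315 A = 0.1858∠135.0° A.
Step 7 — Complex power: S = V·I* = 0.0175 - j20.44 VA.
Step 8 — Real power: P = Re(S) = 0.0175 W.
Step 9 — Reactive power: Q = Im(S) = -20.44 VAR.
Step 10 — Apparent power: |S| = 20.44 VA.
Step 11 — Power factor: PF = P/|S| = 0.0008559 (leading).

(a) P = 0.0175 W  (b) Q = -20.44 VAR  (c) S = 20.44 VA  (d) PF = 0.0008559 (leading)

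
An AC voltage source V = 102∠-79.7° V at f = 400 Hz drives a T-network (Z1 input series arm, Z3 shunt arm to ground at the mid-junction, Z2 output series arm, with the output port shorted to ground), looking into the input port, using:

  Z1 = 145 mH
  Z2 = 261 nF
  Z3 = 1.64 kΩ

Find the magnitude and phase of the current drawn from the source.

Step 1 — Angular frequency: ω = 2π·f = 2π·400 = 2513 rad/s.
Step 2 — Component impedances:
  Z1: Z = jωL = j·2513·0.145 = 0 + j364.4 Ω
  Z2: Z = 1/(jωC) = -j/(ω·C) = 0 - j1524 Ω
  Z3: Z = R = 1640 Ω
Step 3 — With the output port shorted to ground, the output series arm Z2 runs from the junction to ground; the shunt arm Z3 also runs from the junction to ground. They appear in parallel: Z3 || Z2 = 760.2 - j817.8 Ω.
Step 4 — Series with input arm Z1: Z_in = Z1 + (Z3 || Z2) = 760.2 - j453.4 Ω = 885.1∠-30.8° Ω.
Step 5 — Source phasor: V = 102∠-79.7° V = 18.24 - j100.4 V.
Step 6 — Ohm's law: I = V / Z_total = (18.24 - j100.4) / (760.2 - j453.4) = 0.07577 - j0.08682 A.
Step 7 — Convert to polar: |I| = 0.1152 A, ∠I = -48.9°.

I = 0.1152∠-48.9° A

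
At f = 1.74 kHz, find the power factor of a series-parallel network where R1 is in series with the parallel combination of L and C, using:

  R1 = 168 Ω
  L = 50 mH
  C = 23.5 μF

Step 1 — Angular frequency: ω = 2π·f = 2π·1740 = 1.093e+04 rad/s.
Step 2 — Component impedances:
  R1: Z = R = 168 Ω
  L: Z = jωL = j·1.093e+04·0.05 = 0 + j546.6 Ω
  C: Z = 1/(jωC) = -j/(ω·C) = 0 - j3.892 Ω
Step 3 — Parallel branch: L || C = 1/(1/L + 1/C) = 0 - j3.92 Ω.
Step 4 — Series with R1: Z_total = R1 + (L || C) = 168 - j3.92 Ω = 168∠-1.3° Ω.
Step 5 — Power factor: PF = cos(φ) = Re(Z)/|Z| = 168/168.05 = 0.9997.
Step 6 — Type: Im(Z) = -3.92 ⇒ leading (phase φ = -1.3°).

PF = 0.9997 (leading, φ = -1.3°)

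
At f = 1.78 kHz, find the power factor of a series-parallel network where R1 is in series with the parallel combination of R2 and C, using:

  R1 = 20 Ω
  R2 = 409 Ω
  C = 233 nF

Step 1 — Angular frequency: ω = 2π·f = 2π·1780 = 1.118e+04 rad/s.
Step 2 — Component impedances:
  R1: Z = R = 20 Ω
  R2: Z = R = 409 Ω
  C: Z = 1/(jωC) = -j/(ω·C) = 0 - j383.7 Ω
Step 3 — Parallel branch: R2 || C = 1/(1/R2 + 1/C) = 191.5 - j204.1 Ω.
Step 4 — Series with R1: Z_total = R1 + (R2 || C) = 211.5 - j204.1 Ω = 293.9∠-44.0° Ω.
Step 5 — Power factor: PF = cos(φ) = Re(Z)/|Z| = 211.5/293.9 = 0.7196.
Step 6 — Type: Im(Z) = -204.1 ⇒ leading (phase φ = -44.0°).

PF = 0.7196 (leading, φ = -44.0°)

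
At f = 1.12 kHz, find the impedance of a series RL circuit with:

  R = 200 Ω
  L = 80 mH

Step 1 — Angular frequency: ω = 2π·f = 2π·1120 = 7037 rad/s.
Step 2 — Component impedances:
  R: Z = R = 200 Ω
  L: Z = jωL = j·7037·0.08 = 0 + j563 Ω
Step 3 — Series combination: Z_total = R + L = 200 + j563 Ω = 597.4∠70.4° Ω.

Z = 200 + j563 Ω = 597.4∠70.4° Ω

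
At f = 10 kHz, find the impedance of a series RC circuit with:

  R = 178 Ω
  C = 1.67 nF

Step 1 — Angular frequency: ω = 2π·f = 2π·1e+04 = 6.283e+04 rad/s.
Step 2 — Component impedances:
  R: Z = R = 178 Ω
  C: Z = 1/(jωC) = -j/(ω·C) = 0 - j9530 Ω
Step 3 — Series combination: Z_total = R + C = 178 - j9530 Ω = 9532∠-88.9° Ω.

Z = 178 - j9530 Ω = 9532∠-88.9° Ω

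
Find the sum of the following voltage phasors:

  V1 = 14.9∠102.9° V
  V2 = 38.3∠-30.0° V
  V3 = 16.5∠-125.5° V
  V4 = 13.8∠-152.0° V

Step 1 — Convert each phasor to rectangular form:
  V1 = 14.9·(cos(102.9°) + j·sin(102.9°)) = -3.326 + j14.52 V
  V2 = 38.3·(cos(-30.0°) + j·sin(-30.0°)) = 33.17 - j19.15 V
  V3 = 16.5·(cos(-125.5°) + j·sin(-125.5°)) = -9.582 - j13.43 V
  V4 = 13.8·(cos(-152.0°) + j·sin(-152.0°)) = -12.18 - j6.479 V
Step 2 — Sum components: V_total = 8.076 - j24.54 V.
Step 3 — Convert to polar: |V_total| = 25.83 V, ∠V_total = -71.8°.

V_total = 25.83∠-71.8° V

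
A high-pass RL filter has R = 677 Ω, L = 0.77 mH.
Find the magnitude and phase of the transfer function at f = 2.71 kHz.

Step 1 — Angular frequency: ω = 2π·2710 = 1.703e+04 rad/s.
Step 2 — Transfer function: H(jω) = jωL/(R + jωL).
Step 3 — Numerator jωL = j·13.11; denominator R + jωL = 677 + j13.11.
Step 4 — H = 0.0003749 + j0.01936.
Step 5 — Magnitude: |H| = 0.01936 (-34.3 dB); phase: φ = 88.9°.

|H| = 0.01936 (-34.3 dB), φ = 88.9°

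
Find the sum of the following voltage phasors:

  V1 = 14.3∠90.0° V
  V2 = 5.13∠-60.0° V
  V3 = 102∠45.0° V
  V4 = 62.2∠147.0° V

Step 1 — Convert each phasor to rectangular form:
  V1 = 14.3·(cos(90.0°) + j·sin(90.0°)) = 0 + j14.3 V
  V2 = 5.13·(cos(-60.0°) + j·sin(-60.0°)) = 2.565 - j4.443 V
  V3 = 102·(cos(45.0°) + j·sin(45.0°)) = 72.12 + j72.12 V
  V4 = 62.2·(cos(147.0°) + j·sin(147.0°)) = -52.17 + j33.88 V
Step 2 — Sum components: V_total = 22.52 + j115.9 V.
Step 3 — Convert to polar: |V_total| = 118 V, ∠V_total = 79.0°.

V_total = 118∠79.0° V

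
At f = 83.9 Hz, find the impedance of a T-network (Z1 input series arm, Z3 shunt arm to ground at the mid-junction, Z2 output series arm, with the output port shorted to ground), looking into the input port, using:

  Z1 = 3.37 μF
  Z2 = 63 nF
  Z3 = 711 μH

Step 1 — Angular frequency: ω = 2π·f = 2π·83.9 = 527.2 rad/s.
Step 2 — Component impedances:
  Z1: Z = 1/(jωC) = -j/(ω·C) = 0 - j562.9 Ω
  Z2: Z = 1/(jωC) = -j/(ω·C) = 0 - j3.011e+04 Ω
  Z3: Z = jωL = j·527.2·0.000711 = 0 + j0.3748 Ω
Step 3 — With the output port shorted to ground, the output series arm Z2 runs from the junction to ground; the shunt arm Z3 also runs from the junction to ground. They appear in parallel: Z3 || Z2 = 0 + j0.3748 Ω.
Step 4 — Series with input arm Z1: Z_in = Z1 + (Z3 || Z2) = 0 - j562.5 Ω = 562.5∠-90.0° Ω.

Z = 0 - j562.5 Ω = 562.5∠-90.0° Ω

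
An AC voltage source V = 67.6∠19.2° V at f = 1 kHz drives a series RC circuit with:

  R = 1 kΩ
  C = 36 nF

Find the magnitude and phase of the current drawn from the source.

Step 1 — Angular frequency: ω = 2π·f = 2π·1000 = 6283 rad/s.
Step 2 — Component impedances:
  R: Z = R = 1000 Ω
  C: Z = 1/(jωC) = -j/(ω·C) = 0 - j4421 Ω
Step 3 — Series combination: Z_total = R + C = 1000 - j4421 Ω = 4533∠-77.3° Ω.
Step 4 — Source phasor: V = 67.6∠19.2° V = 63.84 + j22.23 V.
Step 5 — Ohm's law: I = V / Z_total = (63.84 + j22.23) / (1000 - j4421) = -0.001677 + j0.01482 A.
Step 6 — Convert to polar: |I| = 0.01491 A, ∠I = 96.5°.

I = 0.01491∠96.5° A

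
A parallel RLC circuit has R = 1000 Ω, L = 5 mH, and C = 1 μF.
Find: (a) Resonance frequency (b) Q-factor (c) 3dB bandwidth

Step 1 — Resonance: ω₀ = 1/√(LC) = 1/√(0.005·1e-06) = 1.414e+04 rad/s.
Step 2 — f₀ = ω₀/(2π) = 2251 Hz.
Step 3 — Parallel Q: Q = R/(ω₀L) = 1000/(1.414e+04·0.005) = 14.14.
Step 4 — Bandwidth: Δω = ω₀/Q = 1000 rad/s; BW = Δω/(2π) = 159.2 Hz.

(a) f₀ = 2251 Hz  (b) Q = 14.14  (c) BW = 159.2 Hz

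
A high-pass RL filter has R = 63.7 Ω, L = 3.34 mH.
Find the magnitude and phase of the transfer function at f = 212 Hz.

Step 1 — Angular frequency: ω = 2π·212 = 1332 rad/s.
Step 2 — Transfer function: H(jω) = jωL/(R + jωL).
Step 3 — Numerator jωL = j·4.449; denominator R + jωL = 63.7 + j4.449.
Step 4 — H = 0.004854 + j0.0695.
Step 5 — Magnitude: |H| = 0.06967 (-23.1 dB); phase: φ = 86.0°.

|H| = 0.06967 (-23.1 dB), φ = 86.0°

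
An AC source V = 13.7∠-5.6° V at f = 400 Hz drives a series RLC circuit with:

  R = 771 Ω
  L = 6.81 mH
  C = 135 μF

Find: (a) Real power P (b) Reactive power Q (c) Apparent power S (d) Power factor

Step 1 — Angular frequency: ω = 2π·f = 2π·400 = 2513 rad/s.
Step 2 — Component impedances:
  R: Z = R = 771 Ω
  L: Z = jωL = j·2513·0.00681 = 0 + j17.12 Ω
  C: Z = 1/(jωC) = -j/(ω·C) = 0 - j2.947 Ω
Step 3 — Series combination: Z_total = R + L + C = 771 + j14.17 Ω = 771.1∠1.1° Ω.
Step 4 — Source phasor: V = 13.7∠-5.6° V = 13.63 - j1.337 V.
Step 5 — Current: I = V / Z = 0.01765 - j0.002058 A = 0.01777∠-6.7° A.
Step 6 — Complex power: S = V·I* = 0.2434 + j0.004472 VA.
Step 7 — Real power: P = Re(S) = 0.2434 W.
Step 8 — Reactive power: Q = Im(S) = 0.004472 VAR.
Step 9 — Apparent power: |S| = 0.2434 VA.
Step 10 — Power factor: PF = P/|S| = 0.9998 (lagging).

(a) P = 0.2434 W  (b) Q = 0.004472 VAR  (c) S = 0.2434 VA  (d) PF = 0.9998 (lagging)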